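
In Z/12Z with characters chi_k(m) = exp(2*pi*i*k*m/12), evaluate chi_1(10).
chi_1(10) = zeta_12^10 = exp(-I*pi/3)

Explanation: chi_1(10) = zeta_12^(1*10) = zeta_12^10. Since zeta_12^12 = 1, this equals zeta_12^10 = exp(2*pi*i*10/12) = exp(-I*pi/3).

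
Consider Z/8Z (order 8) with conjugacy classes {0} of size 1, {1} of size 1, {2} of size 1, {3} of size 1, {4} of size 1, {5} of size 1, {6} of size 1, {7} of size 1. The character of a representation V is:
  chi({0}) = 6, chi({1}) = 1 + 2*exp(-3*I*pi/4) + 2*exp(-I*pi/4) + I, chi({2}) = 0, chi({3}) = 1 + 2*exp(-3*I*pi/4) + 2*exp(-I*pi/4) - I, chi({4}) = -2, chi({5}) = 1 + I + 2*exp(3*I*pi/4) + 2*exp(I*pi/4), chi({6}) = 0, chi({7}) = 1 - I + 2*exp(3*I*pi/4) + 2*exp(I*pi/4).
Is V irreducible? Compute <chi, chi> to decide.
Not irreducible (reducible): <chi, chi> = 10 > 1.

Derivation: <chi, chi> = (1/|G|) sum_C |C| * |chi(C)|^2 = (1/8)[1*|6|^2 + 1*|1 + 2*exp(-3*I*pi/4) + 2*exp(-I*pi/4) + I|^2 + 1*|0|^2 + 1*|1 + 2*exp(-3*I*pi/4) + 2*exp(-I*pi/4) - I|^2 + 1*|-2|^2 + 1*|1 + I + 2*exp(3*I*pi/4) + 2*exp(I*pi/4)|^2 + 1*|0|^2 + 1*|1 - I + 2*exp(3*I*pi/4) + 2*exp(I*pi/4)|^2]
  = (1/8)[(36) + (10 + 4*exp(-3*I*pi/4) + 4*exp(3*I*pi/4)) + (0) + (10 + 4*exp(-I*pi/4) + 4*exp(I*pi/4)) + (4) + (10 + 4*exp(-I*pi/4) + 4*exp(I*pi/4)) + (0) + (10 + 4*exp(-3*I*pi/4) + 4*exp(3*I*pi/4))] = 80/8 = 10.
(Exp terms are combined using exp(i*s)*conj(exp(i*t)) = exp(i*(s-t)), and sums of them are collapsed using the identity that for every m > 1 the m distinct m-th roots of unity sum to 0, e.g. 1 + exp(2*I*pi/3) + exp(-2*I*pi/3) = 0.)
A character is irreducible iff <chi, chi> = 1, so this representation is reducible.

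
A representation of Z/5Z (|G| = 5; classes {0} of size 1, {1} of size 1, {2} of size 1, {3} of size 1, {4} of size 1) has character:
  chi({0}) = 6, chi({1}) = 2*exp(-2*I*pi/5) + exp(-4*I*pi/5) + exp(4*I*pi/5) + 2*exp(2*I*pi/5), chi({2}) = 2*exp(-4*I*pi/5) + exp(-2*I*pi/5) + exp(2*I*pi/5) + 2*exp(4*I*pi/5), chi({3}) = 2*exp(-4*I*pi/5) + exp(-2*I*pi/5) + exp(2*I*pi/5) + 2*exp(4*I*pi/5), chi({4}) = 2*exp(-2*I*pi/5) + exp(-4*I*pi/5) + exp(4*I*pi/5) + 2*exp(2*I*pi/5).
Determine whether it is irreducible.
Not irreducible (reducible): <chi, chi> = 10 > 1.

Justification: <chi, chi> = (1/|G|) sum_C |C| * |chi(C)|^2 = (1/5)[1*|6|^2 + 1*|2*exp(-2*I*pi/5) + exp(-4*I*pi/5) + exp(4*I*pi/5) + 2*exp(2*I*pi/5)|^2 + 1*|2*exp(-4*I*pi/5) + exp(-2*I*pi/5) + exp(2*I*pi/5) + 2*exp(4*I*pi/5)|^2 + 1*|2*exp(-4*I*pi/5) + exp(-2*I*pi/5) + exp(2*I*pi/5) + 2*exp(4*I*pi/5)|^2 + 1*|2*exp(-2*I*pi/5) + exp(-4*I*pi/5) + exp(4*I*pi/5) + 2*exp(2*I*pi/5)|^2]
  = (1/5)[(36) + (10 + 5*exp(-2*I*pi/5) + 8*exp(-4*I*pi/5) + 8*exp(4*I*pi/5) + 5*exp(2*I*pi/5)) + (10 + 8*exp(-2*I*pi/5) + 5*exp(-4*I*pi/5) + 5*exp(4*I*pi/5) + 8*exp(2*I*pi/5)) + (10 + 8*exp(-2*I*pi/5) + 5*exp(-4*I*pi/5) + 5*exp(4*I*pi/5) + 8*exp(2*I*pi/5)) + (10 + 5*exp(-2*I*pi/5) + 8*exp(-4*I*pi/5) + 8*exp(4*I*pi/5) + 5*exp(2*I*pi/5))] = 50/5 = 10.
(Exp terms are combined using exp(i*s)*conj(exp(i*t)) = exp(i*(s-t)), and sums of them are collapsed using the identity that for every m > 1 the m distinct m-th roots of unity sum to 0, e.g. 1 + exp(2*I*pi/3) + exp(-2*I*pi/3) = 0.)
A character is irreducible iff <chi, chi> = 1, so this representation is reducible.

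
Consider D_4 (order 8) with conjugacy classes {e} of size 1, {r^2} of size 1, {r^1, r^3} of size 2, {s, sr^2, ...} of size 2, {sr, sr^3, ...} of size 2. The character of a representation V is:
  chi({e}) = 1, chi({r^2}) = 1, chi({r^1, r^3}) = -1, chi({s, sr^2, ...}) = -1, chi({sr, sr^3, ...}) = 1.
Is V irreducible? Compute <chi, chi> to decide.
Irreducible: <chi, chi> = 1.

Derivation: <chi, chi> = (1/|G|) sum_C |C| * |chi(C)|^2 = (1/8)[1*|1|^2 + 1*|1|^2 + 2*|-1|^2 + 2*|-1|^2 + 2*|1|^2]
  = (1/8)[(1) + (1) + (2) + (2) + (2)] = 8/8 = 1.
A character is irreducible iff <chi, chi> = 1, so this representation is irreducible.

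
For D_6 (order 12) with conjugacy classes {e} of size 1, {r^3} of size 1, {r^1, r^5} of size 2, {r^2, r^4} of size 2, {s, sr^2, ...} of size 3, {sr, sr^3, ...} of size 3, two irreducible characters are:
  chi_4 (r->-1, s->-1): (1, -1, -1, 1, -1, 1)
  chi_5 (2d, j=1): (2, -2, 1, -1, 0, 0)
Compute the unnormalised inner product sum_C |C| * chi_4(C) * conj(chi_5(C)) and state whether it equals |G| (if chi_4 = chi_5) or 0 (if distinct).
Sum = 0; so <chi_4, chi_5> = 0 (distinct irreducibles are orthogonal).

Compute term by term over conjugacy classes (|C| * chi_4(C) * conj(chi_5(C))):
  1*(1)*conj(2) + 1*(-1)*conj(-2) + 2*(-1)*conj(1) + 2*(1)*conj(-1) + 3*(-1)*conj(0) + 3*(1)*conj(0)
  = (2) + (2) + (-2) + (-2) + (0) + (0)
  = 0.
Dividing by |G| = 12 gives 0/12 = 0, matching the row-orthogonality relation <chi_4, chi_5> = [chi_4 = chi_5].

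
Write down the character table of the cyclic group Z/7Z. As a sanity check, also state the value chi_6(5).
Character table of Z/7Z (irreps indexed chi_0,...,chi_6 with chi_k(m) = zeta_7^(k*m), zeta_7 = exp(2*pi*i/7)):
  irrep \ class  {0} (size 1)  {1} (size 1)    {2} (size 1)    {3} (size 1)    {4} (size 1)    {5} (size 1)    {6} (size 1)  
  chi_0          1             1               1               1               1               1               1             
  chi_1          1             exp(2*I*pi/7)   exp(4*I*pi/7)   exp(6*I*pi/7)   exp(-6*I*pi/7)  exp(-4*I*pi/7)  exp(-2*I*pi/7)
  chi_2          1             exp(4*I*pi/7)   exp(-6*I*pi/7)  exp(-2*I*pi/7)  exp(2*I*pi/7)   exp(6*I*pi/7)   exp(-4*I*pi/7)
  chi_3          1             exp(6*I*pi/7)   exp(-2*I*pi/7)  exp(4*I*pi/7)   exp(-4*I*pi/7)  exp(2*I*pi/7)   exp(-6*I*pi/7)
  chi_4          1             exp(-6*I*pi/7)  exp(2*I*pi/7)   exp(-4*I*pi/7)  exp(4*I*pi/7)   exp(-2*I*pi/7)  exp(6*I*pi/7) 
  chi_5          1             exp(-4*I*pi/7)  exp(6*I*pi/7)   exp(2*I*pi/7)   exp(-2*I*pi/7)  exp(-6*I*pi/7)  exp(4*I*pi/7) 
  chi_6          1             exp(-2*I*pi/7)  exp(-4*I*pi/7)  exp(-6*I*pi/7)  exp(6*I*pi/7)   exp(4*I*pi/7)   exp(2*I*pi/7) 

Spot check: chi_6(5) = zeta_7^(6*5) = zeta_7^30 = exp(4*I*pi/7).

Z/7Z is abelian, so all 7 irreducible complex representations are 1-dimensional. They are given by chi_k(m) = zeta_7^(k*m) for k = 0,...,6. Row orthogonality: sum_m chi_k(m) conj(chi_l(m)) = 7 * [k = l].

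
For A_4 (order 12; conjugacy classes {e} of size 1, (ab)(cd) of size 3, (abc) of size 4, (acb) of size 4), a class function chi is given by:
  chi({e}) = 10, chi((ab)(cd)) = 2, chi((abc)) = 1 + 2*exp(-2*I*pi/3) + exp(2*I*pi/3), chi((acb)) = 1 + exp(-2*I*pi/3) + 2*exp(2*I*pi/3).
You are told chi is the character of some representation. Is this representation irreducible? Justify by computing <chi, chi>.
Not irreducible (reducible): <chi, chi> = 10 > 1.

Details: <chi, chi> = (1/|G|) sum_C |C| * |chi(C)|^2 = (1/12)[1*|10|^2 + 3*|2|^2 + 4*|1 + 2*exp(-2*I*pi/3) + exp(2*I*pi/3)|^2 + 4*|1 + exp(-2*I*pi/3) + 2*exp(2*I*pi/3)|^2]
  = (1/12)[(100) + (12) + (4) + (4)] = 120/12 = 10.
(Exp terms are combined using exp(i*s)*conj(exp(i*t)) = exp(i*(s-t)), and sums of them are collapsed using the identity that for every m > 1 the m distinct m-th roots of unity sum to 0, e.g. 1 + exp(2*I*pi/3) + exp(-2*I*pi/3) = 0.)
A character is irreducible iff <chi, chi> = 1, so this representation is reducible.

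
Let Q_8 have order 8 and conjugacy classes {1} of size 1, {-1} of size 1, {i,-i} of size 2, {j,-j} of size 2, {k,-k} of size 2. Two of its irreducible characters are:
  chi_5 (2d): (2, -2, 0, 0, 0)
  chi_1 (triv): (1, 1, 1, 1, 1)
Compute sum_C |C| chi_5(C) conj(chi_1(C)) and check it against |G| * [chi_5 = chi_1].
Sum = 0; so <chi_5, chi_1> = 0 (distinct irreducibles are orthogonal).

Details: Compute term by term over conjugacy classes (|C| * chi_5(C) * conj(chi_1(C))):
  1*(2)*conj(1) + 1*(-2)*conj(1) + 2*(0)*conj(1) + 2*(0)*conj(1) + 2*(0)*conj(1)
  = (2) + (-2) + (0) + (0) + (0)
  = 0.
Dividing by |G| = 8 gives 0/8 = 0, matching the row-orthogonality relation <chi_5, chi_1> = [chi_5 = chi_1].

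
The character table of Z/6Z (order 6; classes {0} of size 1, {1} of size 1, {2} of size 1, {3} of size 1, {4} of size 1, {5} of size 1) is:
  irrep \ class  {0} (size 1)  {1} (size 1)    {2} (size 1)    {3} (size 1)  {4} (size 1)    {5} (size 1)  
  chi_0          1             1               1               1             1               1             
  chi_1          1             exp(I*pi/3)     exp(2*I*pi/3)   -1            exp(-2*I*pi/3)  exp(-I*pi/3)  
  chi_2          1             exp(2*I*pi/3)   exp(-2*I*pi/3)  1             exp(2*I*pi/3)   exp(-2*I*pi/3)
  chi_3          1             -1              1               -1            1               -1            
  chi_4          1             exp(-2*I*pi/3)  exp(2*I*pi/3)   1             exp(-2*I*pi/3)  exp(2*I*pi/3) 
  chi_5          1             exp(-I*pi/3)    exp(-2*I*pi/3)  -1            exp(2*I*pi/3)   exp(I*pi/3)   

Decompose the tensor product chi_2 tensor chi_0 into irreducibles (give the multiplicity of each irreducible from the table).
chi_2 tensor chi_0 = chi_2 (all other irreducibles have multiplicity 0).

Details: The character of a tensor product is the pointwise product (chi_2 * chi_0)(C) = chi_2(C) * chi_0(C):
  {0}: (1)*(1), {1}: (exp(2*I*pi/3))*(1), {2}: (exp(-2*I*pi/3))*(1), {3}: (1)*(1), {4}: (exp(2*I*pi/3))*(1), {5}: (exp(-2*I*pi/3))*(1)
so (chi_2 * chi_0) takes values
  {0} -> 1, {1} -> exp(2*I*pi/3), {2} -> exp(-2*I*pi/3), {3} -> 1, {4} -> exp(2*I*pi/3), {5} -> exp(-2*I*pi/3).
Now take the inner product of this character with each irreducible chi from the table, <chi_2*chi_0, chi> = (1/6) sum_C |C| (chi_2*chi_0)(C) conj(chi(C)):
  <chi_2*chi_0, chi_0> = (1/6)[1*(1)*conj(1) + 1*(exp(2*I*pi/3))*conj(1) + 1*(exp(-2*I*pi/3))*conj(1) + 1*(1)*conj(1) + 1*(exp(2*I*pi/3))*conj(1) + 1*(exp(-2*I*pi/3))*conj(1)]
      = (1/6)[(1) + (exp(2*I*pi/3)) + (exp(-2*I*pi/3)) + (1) + (exp(2*I*pi/3)) + (exp(-2*I*pi/3))] = 0/6 = 0
  <chi_2*chi_0, chi_1> = (1/6)[1*(1)*conj(1) + 1*(exp(2*I*pi/3))*conj(exp(I*pi/3)) + 1*(exp(-2*I*pi/3))*conj(exp(2*I*pi/3)) + 1*(1)*conj(-1) + 1*(exp(2*I*pi/3))*conj(exp(-2*I*pi/3)) + 1*(exp(-2*I*pi/3))*conj(exp(-I*pi/3))]
      = (1/6)[(1) + (exp(I*pi/3)) + (exp(2*I*pi/3)) + (-1) + (exp(-2*I*pi/3)) + (exp(-I*pi/3))] = 0/6 = 0
  <chi_2*chi_0, chi_2> = (1/6)[1*(1)*conj(1) + 1*(exp(2*I*pi/3))*conj(exp(2*I*pi/3)) + 1*(exp(-2*I*pi/3))*conj(exp(-2*I*pi/3)) + 1*(1)*conj(1) + 1*(exp(2*I*pi/3))*conj(exp(2*I*pi/3)) + 1*(exp(-2*I*pi/3))*conj(exp(-2*I*pi/3))]
      = (1/6)[(1) + (1) + (1) + (1) + (1) + (1)] = 6/6 = 1
  <chi_2*chi_0, chi_3> = (1/6)[1*(1)*conj(1) + 1*(exp(2*I*pi/3))*conj(-1) + 1*(exp(-2*I*pi/3))*conj(1) + 1*(1)*conj(-1) + 1*(exp(2*I*pi/3))*conj(1) + 1*(exp(-2*I*pi/3))*conj(-1)]
      = (1/6)[(1) + (-exp(2*I*pi/3)) + (exp(-2*I*pi/3)) + (-1) + (exp(2*I*pi/3)) + (-exp(-2*I*pi/3))] = 0/6 = 0
  <chi_2*chi_0, chi_4> = (1/6)[1*(1)*conj(1) + 1*(exp(2*I*pi/3))*conj(exp(-2*I*pi/3)) + 1*(exp(-2*I*pi/3))*conj(exp(2*I*pi/3)) + 1*(1)*conj(1) + 1*(exp(2*I*pi/3))*conj(exp(-2*I*pi/3)) + 1*(exp(-2*I*pi/3))*conj(exp(2*I*pi/3))]
      = (1/6)[(1) + (exp(-2*I*pi/3)) + (exp(2*I*pi/3)) + (1) + (exp(-2*I*pi/3)) + (exp(2*I*pi/3))] = 0/6 = 0
  <chi_2*chi_0, chi_5> = (1/6)[1*(1)*conj(1) + 1*(exp(2*I*pi/3))*conj(exp(-I*pi/3)) + 1*(exp(-2*I*pi/3))*conj(exp(-2*I*pi/3)) + 1*(1)*conj(-1) + 1*(exp(2*I*pi/3))*conj(exp(2*I*pi/3)) + 1*(exp(-2*I*pi/3))*conj(exp(I*pi/3))]
      = (1/6)[(1) + (-1) + (1) + (-1) + (1) + (-1)] = 0/6 = 0
(Exp terms are combined using exp(i*s)*conj(exp(i*t)) = exp(i*(s-t)), and sums of them are collapsed using the identity that for every m > 1 the m distinct m-th roots of unity sum to 0, e.g. 1 + exp(2*I*pi/3) + exp(-2*I*pi/3) = 0.)
Hence the multiplicities are chi_2: 1. Dimension check: dim(chi_2)*dim(chi_0) = 1*1 = 1 and sum (mult * dim) = 1*1 = 1.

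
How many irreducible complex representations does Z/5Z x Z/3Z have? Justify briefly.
15

Why: The number of irreducible complex representations of a finite group equals its number of conjugacy classes. Z/5Z x Z/3Z is abelian of order 15, so every element is its own conjugacy class: 15 classes, so Z/5Z x Z/3Z (order 15) has exactly 15 irreducible complex representations.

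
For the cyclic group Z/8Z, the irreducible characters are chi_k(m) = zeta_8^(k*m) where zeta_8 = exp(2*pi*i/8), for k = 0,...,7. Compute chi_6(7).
chi_6(7) = zeta_8^42 = I

Derivation: chi_6(7) = zeta_8^(6*7) = zeta_8^42. Since zeta_8^8 = 1, this equals zeta_8^2 = exp(2*pi*i*2/8) = I.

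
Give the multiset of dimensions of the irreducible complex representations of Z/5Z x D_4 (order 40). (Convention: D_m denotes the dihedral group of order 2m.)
Dimensions: 1, 1, 1, 1, 1, 1, 1, 1, 1, 1, 1, 1, 1, 1, 1, 1, 1, 1, 1, 1, 2, 2, 2, 2, 2

Why: There are 25 irreducibles (= number of conjugacy classes). Their dimensions d_i satisfy sum d_i^2 = |G| = 40: 1 + 1 + 1 + 1 + 1 + 1 + 1 + 1 + 1 + 1 + 1 + 1 + 1 + 1 + 1 + 1 + 1 + 1 + 1 + 1 + 4 + 4 + 4 + 4 + 4 = 40. (For the product with Z/5Z: each of the 5 1-dim characters of Z/5Z tensors with each irrep of D_4, giving 5 copies of each D_4-dimension.)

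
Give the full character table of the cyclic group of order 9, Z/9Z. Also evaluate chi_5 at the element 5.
Character table of Z/9Z (irreps indexed chi_0,...,chi_8 with chi_k(m) = zeta_9^(k*m), zeta_9 = exp(2*pi*i/9)):
  irrep \ class  {0} (size 1)  {1} (size 1)    {2} (size 1)    {3} (size 1)    {4} (size 1)    {5} (size 1)    {6} (size 1)    {7} (size 1)    {8} (size 1)  
  chi_0          1             1               1               1               1               1               1               1               1             
  chi_1          1             exp(2*I*pi/9)   exp(4*I*pi/9)   exp(2*I*pi/3)   exp(8*I*pi/9)   exp(-8*I*pi/9)  exp(-2*I*pi/3)  exp(-4*I*pi/9)  exp(-2*I*pi/9)
  chi_2          1             exp(4*I*pi/9)   exp(8*I*pi/9)   exp(-2*I*pi/3)  exp(-2*I*pi/9)  exp(2*I*pi/9)   exp(2*I*pi/3)   exp(-8*I*pi/9)  exp(-4*I*pi/9)
  chi_3          1             exp(2*I*pi/3)   exp(-2*I*pi/3)  1               exp(2*I*pi/3)   exp(-2*I*pi/3)  1               exp(2*I*pi/3)   exp(-2*I*pi/3)
  chi_4          1             exp(8*I*pi/9)   exp(-2*I*pi/9)  exp(2*I*pi/3)   exp(-4*I*pi/9)  exp(4*I*pi/9)   exp(-2*I*pi/3)  exp(2*I*pi/9)   exp(-8*I*pi/9)
  chi_5          1             exp(-8*I*pi/9)  exp(2*I*pi/9)   exp(-2*I*pi/3)  exp(4*I*pi/9)   exp(-4*I*pi/9)  exp(2*I*pi/3)   exp(-2*I*pi/9)  exp(8*I*pi/9) 
  chi_6          1             exp(-2*I*pi/3)  exp(2*I*pi/3)   1               exp(-2*I*pi/3)  exp(2*I*pi/3)   1               exp(-2*I*pi/3)  exp(2*I*pi/3) 
  chi_7          1             exp(-4*I*pi/9)  exp(-8*I*pi/9)  exp(2*I*pi/3)   exp(2*I*pi/9)   exp(-2*I*pi/9)  exp(-2*I*pi/3)  exp(8*I*pi/9)   exp(4*I*pi/9) 
  chi_8          1             exp(-2*I*pi/9)  exp(-4*I*pi/9)  exp(-2*I*pi/3)  exp(-8*I*pi/9)  exp(8*I*pi/9)   exp(2*I*pi/3)   exp(4*I*pi/9)   exp(2*I*pi/9) 

Spot check: chi_5(5) = zeta_9^(5*5) = zeta_9^25 = exp(-4*I*pi/9).

Explanation: Z/9Z is abelian, so all 9 irreducible complex representations are 1-dimensional. They are given by chi_k(m) = zeta_9^(k*m) for k = 0,...,8. Row orthogonality: sum_m chi_k(m) conj(chi_l(m)) = 9 * [k = l].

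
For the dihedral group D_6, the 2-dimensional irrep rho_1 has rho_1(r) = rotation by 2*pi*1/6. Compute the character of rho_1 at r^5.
chi_{rho_1}(r^5) = 2*cos(2*pi*1*5/6) = 1

Details: rho_1(r^5) is rotation by angle 2*pi*1*5/6, whose trace is 2*cos(2*pi*1*5/6) = 1.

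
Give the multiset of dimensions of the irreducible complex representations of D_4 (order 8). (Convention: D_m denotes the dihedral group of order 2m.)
Dimensions: 1, 1, 1, 1, 2

Working: There are 5 irreducibles (= number of conjugacy classes). Their dimensions d_i satisfy sum d_i^2 = |G| = 8: 1 + 1 + 1 + 1 + 4 = 8.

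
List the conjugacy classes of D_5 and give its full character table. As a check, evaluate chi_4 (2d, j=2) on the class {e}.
Conjugacy classes: {e} of size 1, {r^1, r^4} of size 2, {r^2, r^3} of size 2, {s, sr, ..., sr^4} of size 5.
Character table:
  irrep \ class              {e} (size 1)  {r^1, r^4} (size 2)  {r^2, r^3} (size 2)  {s, sr, ..., sr^4} (size 5)
  chi_1 (triv)               1             1                    1                    1                          
  chi_2 (sign: r->1, s->-1)  1             1                    1                    -1                         
  chi_3 (2d, j=1)            2             -1/2 + sqrt(5)/2     -sqrt(5)/2 - 1/2     0                          
  chi_4 (2d, j=2)            2             -sqrt(5)/2 - 1/2     -1/2 + sqrt(5)/2     0                          

Spot check: chi_4 (2d, j=2) on {e} = 2.

Justification: D_5 has order 2*5 = 10 with 4 conjugacy classes, hence 4 irreducibles. Sum of squared dims 1 + 1 + 4 + 4 = 10 = |G|. Linear characters come from the abelianisation; the 2-dimensional irreps have character r^k -> 2*cos(2*pi*j*k/5), reflections -> 0.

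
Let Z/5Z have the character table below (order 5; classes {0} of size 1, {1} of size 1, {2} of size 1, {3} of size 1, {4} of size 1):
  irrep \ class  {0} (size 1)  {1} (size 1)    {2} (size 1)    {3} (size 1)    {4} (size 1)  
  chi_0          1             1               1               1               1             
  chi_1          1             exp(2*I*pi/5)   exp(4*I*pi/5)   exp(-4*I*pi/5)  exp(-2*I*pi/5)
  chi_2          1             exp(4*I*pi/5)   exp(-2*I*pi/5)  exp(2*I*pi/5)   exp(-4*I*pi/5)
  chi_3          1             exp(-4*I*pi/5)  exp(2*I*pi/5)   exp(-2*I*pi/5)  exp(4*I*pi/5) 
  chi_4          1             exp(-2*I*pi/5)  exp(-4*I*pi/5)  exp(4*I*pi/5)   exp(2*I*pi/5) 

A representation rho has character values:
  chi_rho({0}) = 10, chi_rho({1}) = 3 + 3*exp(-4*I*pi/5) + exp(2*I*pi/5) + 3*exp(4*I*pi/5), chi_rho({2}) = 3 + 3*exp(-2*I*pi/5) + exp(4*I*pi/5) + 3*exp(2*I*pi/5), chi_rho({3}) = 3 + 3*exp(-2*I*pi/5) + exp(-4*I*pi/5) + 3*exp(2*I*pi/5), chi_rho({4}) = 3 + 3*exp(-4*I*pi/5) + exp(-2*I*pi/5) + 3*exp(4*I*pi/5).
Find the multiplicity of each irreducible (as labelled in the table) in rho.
Multiplicities: chi_0: 3, chi_1: 1, chi_2: 3, chi_3: 3, chi_4: 0.

Justification: Use <chi_rho, chi> = (1/|G|) sum_C |C| * chi_rho(C) * conj(chi(C)) with |G| = 5 for each irreducible chi in the table:
  <chi_rho, chi_0> = (1/5)[1*(10)*conj(1) + 1*(3 + 3*exp(-4*I*pi/5) + exp(2*I*pi/5) + 3*exp(4*I*pi/5))*conj(1) + 1*(3 + 3*exp(-2*I*pi/5) + exp(4*I*pi/5) + 3*exp(2*I*pi/5))*conj(1) + 1*(3 + 3*exp(-2*I*pi/5) + exp(-4*I*pi/5) + 3*exp(2*I*pi/5))*conj(1) + 1*(3 + 3*exp(-4*I*pi/5) + exp(-2*I*pi/5) + 3*exp(4*I*pi/5))*conj(1)]
      = (1/5)[(10) + (3 + 3*exp(-4*I*pi/5) + exp(2*I*pi/5) + 3*exp(4*I*pi/5)) + (3 + 3*exp(-2*I*pi/5) + exp(4*I*pi/5) + 3*exp(2*I*pi/5)) + (3 + 3*exp(-2*I*pi/5) + exp(-4*I*pi/5) + 3*exp(2*I*pi/5)) + (3 + 3*exp(-4*I*pi/5) + exp(-2*I*pi/5) + 3*exp(4*I*pi/5))] = 15/5 = 3
  <chi_rho, chi_1> = (1/5)[1*(10)*conj(1) + 1*(3 + 3*exp(-4*I*pi/5) + exp(2*I*pi/5) + 3*exp(4*I*pi/5))*conj(exp(2*I*pi/5)) + 1*(3 + 3*exp(-2*I*pi/5) + exp(4*I*pi/5) + 3*exp(2*I*pi/5))*conj(exp(4*I*pi/5)) + 1*(3 + 3*exp(-2*I*pi/5) + exp(-4*I*pi/5) + 3*exp(2*I*pi/5))*conj(exp(-4*I*pi/5)) + 1*(3 + 3*exp(-4*I*pi/5) + exp(-2*I*pi/5) + 3*exp(4*I*pi/5))*conj(exp(-2*I*pi/5))]
      = (1/5)[(10) + (1 + 3*exp(-2*I*pi/5) + 3*exp(4*I*pi/5) + 3*exp(2*I*pi/5)) + (1 + 3*exp(-2*I*pi/5) + 3*exp(-4*I*pi/5) + 3*exp(4*I*pi/5)) + (1 + 3*exp(-4*I*pi/5) + 3*exp(4*I*pi/5) + 3*exp(2*I*pi/5)) + (1 + 3*exp(-2*I*pi/5) + 3*exp(-4*I*pi/5) + 3*exp(2*I*pi/5))] = 5/5 = 1
  <chi_rho, chi_2> = (1/5)[1*(10)*conj(1) + 1*(3 + 3*exp(-4*I*pi/5) + exp(2*I*pi/5) + 3*exp(4*I*pi/5))*conj(exp(4*I*pi/5)) + 1*(3 + 3*exp(-2*I*pi/5) + exp(4*I*pi/5) + 3*exp(2*I*pi/5))*conj(exp(-2*I*pi/5)) + 1*(3 + 3*exp(-2*I*pi/5) + exp(-4*I*pi/5) + 3*exp(2*I*pi/5))*conj(exp(2*I*pi/5)) + 1*(3 + 3*exp(-4*I*pi/5) + exp(-2*I*pi/5) + 3*exp(4*I*pi/5))*conj(exp(-4*I*pi/5))]
      = (1/5)[(10) + (3 + 3*exp(-4*I*pi/5) + exp(-2*I*pi/5) + 3*exp(2*I*pi/5)) + (3 + exp(-4*I*pi/5) + 3*exp(4*I*pi/5) + 3*exp(2*I*pi/5)) + (3 + 3*exp(-2*I*pi/5) + 3*exp(-4*I*pi/5) + exp(4*I*pi/5)) + (3 + 3*exp(-2*I*pi/5) + exp(2*I*pi/5) + 3*exp(4*I*pi/5))] = 15/5 = 3
  <chi_rho, chi_3> = (1/5)[1*(10)*conj(1) + 1*(3 + 3*exp(-4*I*pi/5) + exp(2*I*pi/5) + 3*exp(4*I*pi/5))*conj(exp(-4*I*pi/5)) + 1*(3 + 3*exp(-2*I*pi/5) + exp(4*I*pi/5) + 3*exp(2*I*pi/5))*conj(exp(2*I*pi/5)) + 1*(3 + 3*exp(-2*I*pi/5) + exp(-4*I*pi/5) + 3*exp(2*I*pi/5))*conj(exp(-2*I*pi/5)) + 1*(3 + 3*exp(-4*I*pi/5) + exp(-2*I*pi/5) + 3*exp(4*I*pi/5))*conj(exp(4*I*pi/5))]
      = (1/5)[(10) + (3 + 3*exp(-2*I*pi/5) + exp(-4*I*pi/5) + 3*exp(4*I*pi/5)) + (3 + 3*exp(-2*I*pi/5) + 3*exp(-4*I*pi/5) + exp(2*I*pi/5)) + (3 + exp(-2*I*pi/5) + 3*exp(4*I*pi/5) + 3*exp(2*I*pi/5)) + (3 + 3*exp(-4*I*pi/5) + exp(4*I*pi/5) + 3*exp(2*I*pi/5))] = 15/5 = 3
  <chi_rho, chi_4> = (1/5)[1*(10)*conj(1) + 1*(3 + 3*exp(-4*I*pi/5) + exp(2*I*pi/5) + 3*exp(4*I*pi/5))*conj(exp(-2*I*pi/5)) + 1*(3 + 3*exp(-2*I*pi/5) + exp(4*I*pi/5) + 3*exp(2*I*pi/5))*conj(exp(-4*I*pi/5)) + 1*(3 + 3*exp(-2*I*pi/5) + exp(-4*I*pi/5) + 3*exp(2*I*pi/5))*conj(exp(4*I*pi/5)) + 1*(3 + 3*exp(-4*I*pi/5) + exp(-2*I*pi/5) + 3*exp(4*I*pi/5))*conj(exp(2*I*pi/5))]
      = (1/5)[(10) + (3*exp(-2*I*pi/5) + 3*exp(-4*I*pi/5) + exp(4*I*pi/5) + 3*exp(2*I*pi/5)) + (3*exp(-4*I*pi/5) + exp(-2*I*pi/5) + 3*exp(4*I*pi/5) + 3*exp(2*I*pi/5)) + (3*exp(-2*I*pi/5) + 3*exp(-4*I*pi/5) + exp(2*I*pi/5) + 3*exp(4*I*pi/5)) + (3*exp(-2*I*pi/5) + exp(-4*I*pi/5) + 3*exp(4*I*pi/5) + 3*exp(2*I*pi/5))] = 0/5 = 0
(Exp terms are combined using exp(i*s)*conj(exp(i*t)) = exp(i*(s-t)), and sums of them are collapsed using the identity that for every m > 1 the m distinct m-th roots of unity sum to 0, e.g. 1 + exp(2*I*pi/3) + exp(-2*I*pi/3) = 0.)
Dimension check: dim(rho) = sum (mult * dim) = 3*1 + 1*1 + 3*1 + 3*1 + 0*1 = 10 = chi_rho(e) = 10.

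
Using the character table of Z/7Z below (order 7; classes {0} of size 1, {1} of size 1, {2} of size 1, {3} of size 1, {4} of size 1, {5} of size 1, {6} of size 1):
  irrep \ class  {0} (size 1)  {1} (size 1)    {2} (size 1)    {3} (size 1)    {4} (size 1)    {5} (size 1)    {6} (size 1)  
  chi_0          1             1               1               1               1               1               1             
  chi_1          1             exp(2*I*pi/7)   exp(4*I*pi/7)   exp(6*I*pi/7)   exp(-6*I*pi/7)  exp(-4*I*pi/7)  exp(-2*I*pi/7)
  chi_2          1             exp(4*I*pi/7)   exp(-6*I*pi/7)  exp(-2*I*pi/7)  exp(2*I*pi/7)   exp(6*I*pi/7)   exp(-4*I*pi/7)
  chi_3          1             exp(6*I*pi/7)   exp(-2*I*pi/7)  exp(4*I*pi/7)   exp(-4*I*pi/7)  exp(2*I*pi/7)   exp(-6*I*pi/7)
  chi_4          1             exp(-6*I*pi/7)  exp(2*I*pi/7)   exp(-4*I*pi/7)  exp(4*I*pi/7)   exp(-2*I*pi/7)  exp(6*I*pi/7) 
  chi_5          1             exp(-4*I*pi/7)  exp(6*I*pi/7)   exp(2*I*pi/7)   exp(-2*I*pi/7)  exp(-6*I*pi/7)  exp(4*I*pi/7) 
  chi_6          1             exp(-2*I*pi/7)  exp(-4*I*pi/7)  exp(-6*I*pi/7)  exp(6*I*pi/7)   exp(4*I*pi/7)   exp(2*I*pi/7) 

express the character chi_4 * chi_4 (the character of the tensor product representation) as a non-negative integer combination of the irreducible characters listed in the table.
chi_4 tensor chi_4 = chi_1 (all other irreducibles have multiplicity 0).

Argument: The character of a tensor product is the pointwise product (chi_4 * chi_4)(C) = chi_4(C) * chi_4(C):
  {0}: (1)*(1), {1}: (exp(-6*I*pi/7))*(exp(-6*I*pi/7)), {2}: (exp(2*I*pi/7))*(exp(2*I*pi/7)), {3}: (exp(-4*I*pi/7))*(exp(-4*I*pi/7)), {4}: (exp(4*I*pi/7))*(exp(4*I*pi/7)), {5}: (exp(-2*I*pi/7))*(exp(-2*I*pi/7)), {6}: (exp(6*I*pi/7))*(exp(6*I*pi/7))
so (chi_4 * chi_4) takes values
  {0} -> 1, {1} -> exp(2*I*pi/7), {2} -> exp(4*I*pi/7), {3} -> exp(6*I*pi/7), {4} -> exp(-6*I*pi/7), {5} -> exp(-4*I*pi/7), {6} -> exp(-2*I*pi/7).
Now take the inner product of this character with each irreducible chi from the table, <chi_4*chi_4, chi> = (1/7) sum_C |C| (chi_4*chi_4)(C) conj(chi(C)):
  <chi_4*chi_4, chi_0> = (1/7)[1*(1)*conj(1) + 1*(exp(2*I*pi/7))*conj(1) + 1*(exp(4*I*pi/7))*conj(1) + 1*(exp(6*I*pi/7))*conj(1) + 1*(exp(-6*I*pi/7))*conj(1) + 1*(exp(-4*I*pi/7))*conj(1) + 1*(exp(-2*I*pi/7))*conj(1)]
      = (1/7)[(1) + (exp(2*I*pi/7)) + (exp(4*I*pi/7)) + (exp(6*I*pi/7)) + (exp(-6*I*pi/7)) + (exp(-4*I*pi/7)) + (exp(-2*I*pi/7))] = 0/7 = 0
  <chi_4*chi_4, chi_1> = (1/7)[1*(1)*conj(1) + 1*(exp(2*I*pi/7))*conj(exp(2*I*pi/7)) + 1*(exp(4*I*pi/7))*conj(exp(4*I*pi/7)) + 1*(exp(6*I*pi/7))*conj(exp(6*I*pi/7)) + 1*(exp(-6*I*pi/7))*conj(exp(-6*I*pi/7)) + 1*(exp(-4*I*pi/7))*conj(exp(-4*I*pi/7)) + 1*(exp(-2*I*pi/7))*conj(exp(-2*I*pi/7))]
      = (1/7)[(1) + (1) + (1) + (1) + (1) + (1) + (1)] = 7/7 = 1
  <chi_4*chi_4, chi_2> = (1/7)[1*(1)*conj(1) + 1*(exp(2*I*pi/7))*conj(exp(4*I*pi/7)) + 1*(exp(4*I*pi/7))*conj(exp(-6*I*pi/7)) + 1*(exp(6*I*pi/7))*conj(exp(-2*I*pi/7)) + 1*(exp(-6*I*pi/7))*conj(exp(2*I*pi/7)) + 1*(exp(-4*I*pi/7))*conj(exp(6*I*pi/7)) + 1*(exp(-2*I*pi/7))*conj(exp(-4*I*pi/7))]
      = (1/7)[(1) + (exp(-2*I*pi/7)) + (exp(-4*I*pi/7)) + (exp(-6*I*pi/7)) + (exp(6*I*pi/7)) + (exp(4*I*pi/7)) + (exp(2*I*pi/7))] = 0/7 = 0
  <chi_4*chi_4, chi_3> = (1/7)[1*(1)*conj(1) + 1*(exp(2*I*pi/7))*conj(exp(6*I*pi/7)) + 1*(exp(4*I*pi/7))*conj(exp(-2*I*pi/7)) + 1*(exp(6*I*pi/7))*conj(exp(4*I*pi/7)) + 1*(exp(-6*I*pi/7))*conj(exp(-4*I*pi/7)) + 1*(exp(-4*I*pi/7))*conj(exp(2*I*pi/7)) + 1*(exp(-2*I*pi/7))*conj(exp(-6*I*pi/7))]
      = (1/7)[(1) + (exp(-4*I*pi/7)) + (exp(6*I*pi/7)) + (exp(2*I*pi/7)) + (exp(-2*I*pi/7)) + (exp(-6*I*pi/7)) + (exp(4*I*pi/7))] = 0/7 = 0
  <chi_4*chi_4, chi_4> = (1/7)[1*(1)*conj(1) + 1*(exp(2*I*pi/7))*conj(exp(-6*I*pi/7)) + 1*(exp(4*I*pi/7))*conj(exp(2*I*pi/7)) + 1*(exp(6*I*pi/7))*conj(exp(-4*I*pi/7)) + 1*(exp(-6*I*pi/7))*conj(exp(4*I*pi/7)) + 1*(exp(-4*I*pi/7))*conj(exp(-2*I*pi/7)) + 1*(exp(-2*I*pi/7))*conj(exp(6*I*pi/7))]
      = (1/7)[(1) + (exp(-6*I*pi/7)) + (exp(2*I*pi/7)) + (exp(-4*I*pi/7)) + (exp(4*I*pi/7)) + (exp(-2*I*pi/7)) + (exp(6*I*pi/7))] = 0/7 = 0
  <chi_4*chi_4, chi_5> = (1/7)[1*(1)*conj(1) + 1*(exp(2*I*pi/7))*conj(exp(-4*I*pi/7)) + 1*(exp(4*I*pi/7))*conj(exp(6*I*pi/7)) + 1*(exp(6*I*pi/7))*conj(exp(2*I*pi/7)) + 1*(exp(-6*I*pi/7))*conj(exp(-2*I*pi/7)) + 1*(exp(-4*I*pi/7))*conj(exp(-6*I*pi/7)) + 1*(exp(-2*I*pi/7))*conj(exp(4*I*pi/7))]
      = (1/7)[(1) + (exp(6*I*pi/7)) + (exp(-2*I*pi/7)) + (exp(4*I*pi/7)) + (exp(-4*I*pi/7)) + (exp(2*I*pi/7)) + (exp(-6*I*pi/7))] = 0/7 = 0
  <chi_4*chi_4, chi_6> = (1/7)[1*(1)*conj(1) + 1*(exp(2*I*pi/7))*conj(exp(-2*I*pi/7)) + 1*(exp(4*I*pi/7))*conj(exp(-4*I*pi/7)) + 1*(exp(6*I*pi/7))*conj(exp(-6*I*pi/7)) + 1*(exp(-6*I*pi/7))*conj(exp(6*I*pi/7)) + 1*(exp(-4*I*pi/7))*conj(exp(4*I*pi/7)) + 1*(exp(-2*I*pi/7))*conj(exp(2*I*pi/7))]
      = (1/7)[(1) + (exp(4*I*pi/7)) + (exp(-6*I*pi/7)) + (exp(-2*I*pi/7)) + (exp(2*I*pi/7)) + (exp(6*I*pi/7)) + (exp(-4*I*pi/7))] = 0/7 = 0
(Exp terms are combined using exp(i*s)*conj(exp(i*t)) = exp(i*(s-t)), and sums of them are collapsed using the identity that for every m > 1 the m distinct m-th roots of unity sum to 0, e.g. 1 + exp(2*I*pi/3) + exp(-2*I*pi/3) = 0.)
Hence the multiplicities are chi_1: 1. Dimension check: dim(chi_4)*dim(chi_4) = 1*1 = 1 and sum (mult * dim) = 1*1 = 1.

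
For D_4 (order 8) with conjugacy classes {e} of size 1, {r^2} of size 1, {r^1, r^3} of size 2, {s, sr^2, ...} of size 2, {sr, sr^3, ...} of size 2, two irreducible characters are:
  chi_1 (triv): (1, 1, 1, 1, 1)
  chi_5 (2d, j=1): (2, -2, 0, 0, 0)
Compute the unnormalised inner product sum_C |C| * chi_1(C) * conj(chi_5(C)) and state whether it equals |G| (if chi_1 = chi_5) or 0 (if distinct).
Sum = 0; so <chi_1, chi_5> = 0 (distinct irreducibles are orthogonal).

Derivation: Compute term by term over conjugacy classes (|C| * chi_1(C) * conj(chi_5(C))):
  1*(1)*conj(2) + 1*(1)*conj(-2) + 2*(1)*conj(0) + 2*(1)*conj(0) + 2*(1)*conj(0)
  = (2) + (-2) + (0) + (0) + (0)
  = 0.
Dividing by |G| = 8 gives 0/8 = 0, matching the row-orthogonality relation <chi_1, chi_5> = [chi_1 = chi_5].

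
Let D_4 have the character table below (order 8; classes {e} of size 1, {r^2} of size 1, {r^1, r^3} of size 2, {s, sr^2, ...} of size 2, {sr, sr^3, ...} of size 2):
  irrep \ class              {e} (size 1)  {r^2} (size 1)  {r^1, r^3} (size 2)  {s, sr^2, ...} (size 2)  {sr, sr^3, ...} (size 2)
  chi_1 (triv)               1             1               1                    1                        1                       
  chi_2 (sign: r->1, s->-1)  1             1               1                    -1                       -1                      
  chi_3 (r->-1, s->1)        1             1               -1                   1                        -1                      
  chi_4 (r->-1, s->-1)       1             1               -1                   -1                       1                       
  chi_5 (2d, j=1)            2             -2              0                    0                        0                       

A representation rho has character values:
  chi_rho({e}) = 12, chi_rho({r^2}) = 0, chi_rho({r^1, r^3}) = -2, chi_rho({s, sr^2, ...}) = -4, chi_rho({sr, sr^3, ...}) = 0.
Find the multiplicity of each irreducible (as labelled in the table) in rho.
Multiplicities: chi_1: 0, chi_2: 2, chi_3: 1, chi_4: 3, chi_5: 3.

Proof sketch: Use <chi_rho, chi> = (1/|G|) sum_C |C| * chi_rho(C) * conj(chi(C)) with |G| = 8 for each irreducible chi in the table:
  <chi_rho, chi_1> = (1/8)[1*(12)*conj(1) + 1*(0)*conj(1) + 2*(-2)*conj(1) + 2*(-4)*conj(1) + 2*(0)*conj(1)]
      = (1/8)[(12) + (0) + (-4) + (-8) + (0)] = 0/8 = 0
  <chi_rho, chi_2> = (1/8)[1*(12)*conj(1) + 1*(0)*conj(1) + 2*(-2)*conj(1) + 2*(-4)*conj(-1) + 2*(0)*conj(-1)]
      = (1/8)[(12) + (0) + (-4) + (8) + (0)] = 16/8 = 2
  <chi_rho, chi_3> = (1/8)[1*(12)*conj(1) + 1*(0)*conj(1) + 2*(-2)*conj(-1) + 2*(-4)*conj(1) + 2*(0)*conj(-1)]
      = (1/8)[(12) + (0) + (4) + (-8) + (0)] = 8/8 = 1
  <chi_rho, chi_4> = (1/8)[1*(12)*conj(1) + 1*(0)*conj(1) + 2*(-2)*conj(-1) + 2*(-4)*conj(-1) + 2*(0)*conj(1)]
      = (1/8)[(12) + (0) + (4) + (8) + (0)] = 24/8 = 3
  <chi_rho, chi_5> = (1/8)[1*(12)*conj(2) + 1*(0)*conj(-2) + 2*(-2)*conj(0) + 2*(-4)*conj(0) + 2*(0)*conj(0)]
      = (1/8)[(24) + (0) + (0) + (0) + (0)] = 24/8 = 3
Dimension check: dim(rho) = sum (mult * dim) = 0*1 + 2*1 + 1*1 + 3*1 + 3*2 = 12 = chi_rho(e) = 12.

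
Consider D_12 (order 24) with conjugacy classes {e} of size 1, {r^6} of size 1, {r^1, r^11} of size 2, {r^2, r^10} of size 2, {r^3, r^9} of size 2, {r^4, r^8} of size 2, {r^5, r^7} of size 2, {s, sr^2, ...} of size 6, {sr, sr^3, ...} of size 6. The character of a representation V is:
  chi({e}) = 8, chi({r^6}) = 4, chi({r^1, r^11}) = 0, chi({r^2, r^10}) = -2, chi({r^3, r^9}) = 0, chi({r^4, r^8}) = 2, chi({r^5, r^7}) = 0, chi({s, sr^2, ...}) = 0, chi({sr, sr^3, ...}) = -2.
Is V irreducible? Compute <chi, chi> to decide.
Not irreducible (reducible): <chi, chi> = 5 > 1.

<chi, chi> = (1/|G|) sum_C |C| * |chi(C)|^2 = (1/24)[1*|8|^2 + 1*|4|^2 + 2*|0|^2 + 2*|-2|^2 + 2*|0|^2 + 2*|2|^2 + 2*|0|^2 + 6*|0|^2 + 6*|-2|^2]
  = (1/24)[(64) + (16) + (0) + (8) + (0) + (8) + (0) + (0) + (24)] = 120/24 = 5.
A character is irreducible iff <chi, chi> = 1, so this representation is reducible.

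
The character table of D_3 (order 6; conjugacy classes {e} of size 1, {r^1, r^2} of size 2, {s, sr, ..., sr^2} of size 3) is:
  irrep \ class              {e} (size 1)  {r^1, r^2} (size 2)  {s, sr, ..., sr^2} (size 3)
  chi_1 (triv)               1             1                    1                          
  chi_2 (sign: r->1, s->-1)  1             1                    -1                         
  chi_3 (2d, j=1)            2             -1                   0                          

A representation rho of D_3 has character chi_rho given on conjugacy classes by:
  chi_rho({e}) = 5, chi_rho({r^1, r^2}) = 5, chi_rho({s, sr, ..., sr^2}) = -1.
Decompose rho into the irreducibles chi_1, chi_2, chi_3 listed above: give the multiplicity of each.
Multiplicities: chi_1: 2, chi_2: 3, chi_3: 0.

Reasoning: Use <chi_rho, chi> = (1/|G|) sum_C |C| * chi_rho(C) * conj(chi(C)) with |G| = 6 for each irreducible chi in the table:
  <chi_rho, chi_1> = (1/6)[1*(5)*conj(1) + 2*(5)*conj(1) + 3*(-1)*conj(1)]
      = (1/6)[(5) + (10) + (-3)] = 12/6 = 2
  <chi_rho, chi_2> = (1/6)[1*(5)*conj(1) + 2*(5)*conj(1) + 3*(-1)*conj(-1)]
      = (1/6)[(5) + (10) + (3)] = 18/6 = 3
  <chi_rho, chi_3> = (1/6)[1*(5)*conj(2) + 2*(5)*conj(-1) + 3*(-1)*conj(0)]
      = (1/6)[(10) + (-10) + (0)] = 0/6 = 0
Dimension check: dim(rho) = sum (mult * dim) = 2*1 + 3*1 + 0*2 = 5 = chi_rho(e) = 5.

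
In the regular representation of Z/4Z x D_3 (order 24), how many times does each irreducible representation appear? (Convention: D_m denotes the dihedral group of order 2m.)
Each irreducible V_i of dimension d_i appears with multiplicity d_i, i.e. rho_reg = (direct sum over all irreducibles V_i) d_i V_i. The irreducible dimensions for Z/4Z x D_3 are 1, 1, 1, 1, 1, 1, 1, 1, 2, 2, 2, 2: 8 irreducibles of dimension 1, each with multiplicity 1; 4 irreducibles of dimension 2, each with multiplicity 2. Total dimension 8*1*1 + 4*2*2 = 24 = |G|.

General theorem: in the regular representation of a finite group G, each irreducible appears with multiplicity equal to its dimension. Check: dim(rho_reg) = sum d_i^2 = 1 + 1 + 1 + 1 + 1 + 1 + 1 + 1 + 4 + 4 + 4 + 4 = 24 = |G|.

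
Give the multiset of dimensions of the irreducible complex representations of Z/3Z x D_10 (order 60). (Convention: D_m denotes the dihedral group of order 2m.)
Dimensions: 1, 1, 1, 1, 1, 1, 1, 1, 1, 1, 1, 1, 2, 2, 2, 2, 2, 2, 2, 2, 2, 2, 2, 2

There are 24 irreducibles (= number of conjugacy classes). Their dimensions d_i satisfy sum d_i^2 = |G| = 60: 1 + 1 + 1 + 1 + 1 + 1 + 1 + 1 + 1 + 1 + 1 + 1 + 4 + 4 + 4 + 4 + 4 + 4 + 4 + 4 + 4 + 4 + 4 + 4 = 60. (For the product with Z/3Z: each of the 3 1-dim characters of Z/3Z tensors with each irrep of D_10, giving 3 copies of each D_10-dimension.)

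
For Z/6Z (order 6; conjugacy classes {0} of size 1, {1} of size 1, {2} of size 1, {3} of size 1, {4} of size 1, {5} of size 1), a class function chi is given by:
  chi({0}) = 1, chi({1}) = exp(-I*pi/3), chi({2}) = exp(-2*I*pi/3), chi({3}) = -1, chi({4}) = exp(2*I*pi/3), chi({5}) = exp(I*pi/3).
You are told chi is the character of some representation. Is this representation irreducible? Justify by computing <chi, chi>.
Irreducible: <chi, chi> = 1.

Why: <chi, chi> = (1/|G|) sum_C |C| * |chi(C)|^2 = (1/6)[1*|1|^2 + 1*|exp(-I*pi/3)|^2 + 1*|exp(-2*I*pi/3)|^2 + 1*|-1|^2 + 1*|exp(2*I*pi/3)|^2 + 1*|exp(I*pi/3)|^2]
  = (1/6)[(1) + (1) + (1) + (1) + (1) + (1)] = 6/6 = 1.
(Exp terms are combined using exp(i*s)*conj(exp(i*t)) = exp(i*(s-t)), and sums of them are collapsed using the identity that for every m > 1 the m distinct m-th roots of unity sum to 0, e.g. 1 + exp(2*I*pi/3) + exp(-2*I*pi/3) = 0.)
A character is irreducible iff <chi, chi> = 1, so this representation is irreducible.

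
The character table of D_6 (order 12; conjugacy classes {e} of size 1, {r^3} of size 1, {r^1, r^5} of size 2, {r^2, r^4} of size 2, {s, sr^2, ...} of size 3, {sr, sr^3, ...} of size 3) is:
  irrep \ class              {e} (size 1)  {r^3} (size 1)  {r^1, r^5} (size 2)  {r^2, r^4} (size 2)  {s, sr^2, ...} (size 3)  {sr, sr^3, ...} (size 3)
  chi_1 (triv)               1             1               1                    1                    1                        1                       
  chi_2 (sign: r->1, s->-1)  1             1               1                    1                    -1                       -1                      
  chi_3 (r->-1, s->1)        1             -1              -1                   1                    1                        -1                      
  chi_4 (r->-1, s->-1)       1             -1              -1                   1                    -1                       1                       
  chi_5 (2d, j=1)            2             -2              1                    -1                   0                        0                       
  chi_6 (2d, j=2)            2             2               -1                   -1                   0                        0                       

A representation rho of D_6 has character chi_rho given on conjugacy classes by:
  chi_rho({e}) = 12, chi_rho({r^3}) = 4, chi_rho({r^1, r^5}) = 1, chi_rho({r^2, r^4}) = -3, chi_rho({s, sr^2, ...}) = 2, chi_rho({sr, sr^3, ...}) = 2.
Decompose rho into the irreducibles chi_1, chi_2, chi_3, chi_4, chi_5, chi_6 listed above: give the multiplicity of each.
Multiplicities: chi_1: 2, chi_2: 0, chi_3: 0, chi_4: 0, chi_5: 2, chi_6: 3.

Argument: Use <chi_rho, chi> = (1/|G|) sum_C |C| * chi_rho(C) * conj(chi(C)) with |G| = 12 for each irreducible chi in the table:
  <chi_rho, chi_1> = (1/12)[1*(12)*conj(1) + 1*(4)*conj(1) + 2*(1)*conj(1) + 2*(-3)*conj(1) + 3*(2)*conj(1) + 3*(2)*conj(1)]
      = (1/12)[(12) + (4) + (2) + (-6) + (6) + (6)] = 24/12 = 2
  <chi_rho, chi_2> = (1/12)[1*(12)*conj(1) + 1*(4)*conj(1) + 2*(1)*conj(1) + 2*(-3)*conj(1) + 3*(2)*conj(-1) + 3*(2)*conj(-1)]
      = (1/12)[(12) + (4) + (2) + (-6) + (-6) + (-6)] = 0/12 = 0
  <chi_rho, chi_3> = (1/12)[1*(12)*conj(1) + 1*(4)*conj(-1) + 2*(1)*conj(-1) + 2*(-3)*conj(1) + 3*(2)*conj(1) + 3*(2)*conj(-1)]
      = (1/12)[(12) + (-4) + (-2) + (-6) + (6) + (-6)] = 0/12 = 0
  <chi_rho, chi_4> = (1/12)[1*(12)*conj(1) + 1*(4)*conj(-1) + 2*(1)*conj(-1) + 2*(-3)*conj(1) + 3*(2)*conj(-1) + 3*(2)*conj(1)]
      = (1/12)[(12) + (-4) + (-2) + (-6) + (-6) + (6)] = 0/12 = 0
  <chi_rho, chi_5> = (1/12)[1*(12)*conj(2) + 1*(4)*conj(-2) + 2*(1)*conj(1) + 2*(-3)*conj(-1) + 3*(2)*conj(0) + 3*(2)*conj(0)]
      = (1/12)[(24) + (-8) + (2) + (6) + (0) + (0)] = 24/12 = 2
  <chi_rho, chi_6> = (1/12)[1*(12)*conj(2) + 1*(4)*conj(2) + 2*(1)*conj(-1) + 2*(-3)*conj(-1) + 3*(2)*conj(0) + 3*(2)*conj(0)]
      = (1/12)[(24) + (8) + (-2) + (6) + (0) + (0)] = 36/12 = 3
Dimension check: dim(rho) = sum (mult * dim) = 2*1 + 0*1 + 0*1 + 0*1 + 2*2 + 3*2 = 12 = chi_rho(e) = 12.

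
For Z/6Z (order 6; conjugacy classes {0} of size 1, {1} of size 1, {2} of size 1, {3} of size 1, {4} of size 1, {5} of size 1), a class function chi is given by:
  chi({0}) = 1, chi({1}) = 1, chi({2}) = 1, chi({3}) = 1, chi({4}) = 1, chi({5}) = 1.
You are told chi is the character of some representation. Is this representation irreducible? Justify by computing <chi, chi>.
Irreducible: <chi, chi> = 1.

Proof sketch: <chi, chi> = (1/|G|) sum_C |C| * |chi(C)|^2 = (1/6)[1*|1|^2 + 1*|1|^2 + 1*|1|^2 + 1*|1|^2 + 1*|1|^2 + 1*|1|^2]
  = (1/6)[(1) + (1) + (1) + (1) + (1) + (1)] = 6/6 = 1.
(Exp terms are combined using exp(i*s)*conj(exp(i*t)) = exp(i*(s-t)), and sums of them are collapsed using the identity that for every m > 1 the m distinct m-th roots of unity sum to 0, e.g. 1 + exp(2*I*pi/3) + exp(-2*I*pi/3) = 0.)
A character is irreducible iff <chi, chi> = 1, so this representation is irreducible.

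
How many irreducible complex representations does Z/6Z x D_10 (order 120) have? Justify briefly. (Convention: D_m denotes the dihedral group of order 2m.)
48

Working: The number of irreducible complex representations of a finite group equals its number of conjugacy classes. For a direct product, #classes(G x H) = #classes(G) * #classes(H). Z/6Z has 6 classes (abelian), D_10 has 8 classes, so 6 * 8 = 48, so Z/6Z x D_10 (order 120) has exactly 48 irreducible complex representations.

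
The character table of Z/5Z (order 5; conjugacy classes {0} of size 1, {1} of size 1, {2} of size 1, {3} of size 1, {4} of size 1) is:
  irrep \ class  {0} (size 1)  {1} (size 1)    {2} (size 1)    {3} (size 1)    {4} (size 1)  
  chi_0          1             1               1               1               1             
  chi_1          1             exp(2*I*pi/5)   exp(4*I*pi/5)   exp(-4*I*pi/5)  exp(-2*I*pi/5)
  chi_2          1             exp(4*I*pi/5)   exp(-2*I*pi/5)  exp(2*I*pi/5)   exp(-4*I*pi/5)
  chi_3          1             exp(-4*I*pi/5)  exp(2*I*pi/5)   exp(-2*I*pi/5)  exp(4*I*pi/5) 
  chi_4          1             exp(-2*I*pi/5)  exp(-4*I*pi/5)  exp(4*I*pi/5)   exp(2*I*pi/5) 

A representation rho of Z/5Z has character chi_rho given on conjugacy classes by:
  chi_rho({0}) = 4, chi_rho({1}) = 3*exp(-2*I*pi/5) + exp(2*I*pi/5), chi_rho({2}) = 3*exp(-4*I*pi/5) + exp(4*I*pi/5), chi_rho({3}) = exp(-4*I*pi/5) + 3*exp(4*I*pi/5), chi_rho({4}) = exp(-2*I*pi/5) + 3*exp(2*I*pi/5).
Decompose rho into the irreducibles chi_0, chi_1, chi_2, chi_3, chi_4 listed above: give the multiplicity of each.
Multiplicities: chi_0: 0, chi_1: 1, chi_2: 0, chi_3: 0, chi_4: 3.

Solution. Use <chi_rho, chi> = (1/|G|) sum_C |C| * chi_rho(C) * conj(chi(C)) with |G| = 5 for each irreducible chi in the table:
  <chi_rho, chi_0> = (1/5)[1*(4)*conj(1) + 1*(3*exp(-2*I*pi/5) + exp(2*I*pi/5))*conj(1) + 1*(3*exp(-4*I*pi/5) + exp(4*I*pi/5))*conj(1) + 1*(exp(-4*I*pi/5) + 3*exp(4*I*pi/5))*conj(1) + 1*(exp(-2*I*pi/5) + 3*exp(2*I*pi/5))*conj(1)]
      = (1/5)[(4) + (3*exp(-2*I*pi/5) + exp(2*I*pi/5)) + (3*exp(-4*I*pi/5) + exp(4*I*pi/5)) + (exp(-4*I*pi/5) + 3*exp(4*I*pi/5)) + (exp(-2*I*pi/5) + 3*exp(2*I*pi/5))] = 0/5 = 0
  <chi_rho, chi_1> = (1/5)[1*(4)*conj(1) + 1*(3*exp(-2*I*pi/5) + exp(2*I*pi/5))*conj(exp(2*I*pi/5)) + 1*(3*exp(-4*I*pi/5) + exp(4*I*pi/5))*conj(exp(4*I*pi/5)) + 1*(exp(-4*I*pi/5) + 3*exp(4*I*pi/5))*conj(exp(-4*I*pi/5)) + 1*(exp(-2*I*pi/5) + 3*exp(2*I*pi/5))*conj(exp(-2*I*pi/5))]
      = (1/5)[(4) + (1 + 3*exp(-4*I*pi/5)) + (1 + 3*exp(2*I*pi/5)) + (1 + 3*exp(-2*I*pi/5)) + (1 + 3*exp(4*I*pi/5))] = 5/5 = 1
  <chi_rho, chi_2> = (1/5)[1*(4)*conj(1) + 1*(3*exp(-2*I*pi/5) + exp(2*I*pi/5))*conj(exp(4*I*pi/5)) + 1*(3*exp(-4*I*pi/5) + exp(4*I*pi/5))*conj(exp(-2*I*pi/5)) + 1*(exp(-4*I*pi/5) + 3*exp(4*I*pi/5))*conj(exp(2*I*pi/5)) + 1*(exp(-2*I*pi/5) + 3*exp(2*I*pi/5))*conj(exp(-4*I*pi/5))]
      = (1/5)[(4) + (exp(-2*I*pi/5) + 3*exp(4*I*pi/5)) + (3*exp(-2*I*pi/5) + exp(-4*I*pi/5)) + (exp(4*I*pi/5) + 3*exp(2*I*pi/5)) + (3*exp(-4*I*pi/5) + exp(2*I*pi/5))] = 0/5 = 0
  <chi_rho, chi_3> = (1/5)[1*(4)*conj(1) + 1*(3*exp(-2*I*pi/5) + exp(2*I*pi/5))*conj(exp(-4*I*pi/5)) + 1*(3*exp(-4*I*pi/5) + exp(4*I*pi/5))*conj(exp(2*I*pi/5)) + 1*(exp(-4*I*pi/5) + 3*exp(4*I*pi/5))*conj(exp(-2*I*pi/5)) + 1*(exp(-2*I*pi/5) + 3*exp(2*I*pi/5))*conj(exp(4*I*pi/5))]
      = (1/5)[(4) + (exp(-4*I*pi/5) + 3*exp(2*I*pi/5)) + (exp(2*I*pi/5) + 3*exp(4*I*pi/5)) + (3*exp(-4*I*pi/5) + exp(-2*I*pi/5)) + (3*exp(-2*I*pi/5) + exp(4*I*pi/5))] = 0/5 = 0
  <chi_rho, chi_4> = (1/5)[1*(4)*conj(1) + 1*(3*exp(-2*I*pi/5) + exp(2*I*pi/5))*conj(exp(-2*I*pi/5)) + 1*(3*exp(-4*I*pi/5) + exp(4*I*pi/5))*conj(exp(-4*I*pi/5)) + 1*(exp(-4*I*pi/5) + 3*exp(4*I*pi/5))*conj(exp(4*I*pi/5)) + 1*(exp(-2*I*pi/5) + 3*exp(2*I*pi/5))*conj(exp(2*I*pi/5))]
      = (1/5)[(4) + (3 + exp(4*I*pi/5)) + (3 + exp(-2*I*pi/5)) + (3 + exp(2*I*pi/5)) + (3 + exp(-4*I*pi/5))] = 15/5 = 3
(Exp terms are combined using exp(i*s)*conj(exp(i*t)) = exp(i*(s-t)), and sums of them are collapsed using the identity that for every m > 1 the m distinct m-th roots of unity sum to 0, e.g. 1 + exp(2*I*pi/3) + exp(-2*I*pi/3) = 0.)
Dimension check: dim(rho) = sum (mult * dim) = 0*1 + 1*1 + 0*1 + 0*1 + 3*1 = 4 = chi_rho(e) = 4.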